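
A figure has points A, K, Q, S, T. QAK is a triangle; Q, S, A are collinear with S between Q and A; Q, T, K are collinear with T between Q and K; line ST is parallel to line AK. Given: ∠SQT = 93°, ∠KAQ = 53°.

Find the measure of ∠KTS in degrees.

1. ∠AQK = 93°  [S on QA, T on QK]
2. ∠AKQ = 34°  [△QAK]
3. ∠QTS = 34°  [ST∥AK, corresponding at T]
4. ∠KTS = 146°  [linear pair at T on QK]

∠KTS = 146°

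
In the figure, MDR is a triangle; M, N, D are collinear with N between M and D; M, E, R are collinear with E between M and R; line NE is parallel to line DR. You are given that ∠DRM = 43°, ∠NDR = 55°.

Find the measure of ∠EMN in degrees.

1. ∠MDR = 55°  [N on ray DM]
2. ∠DMR = 82°  [△MDR]
3. ∠EMN = 82°  [N on MD, E on MR]

∠EMN = 82°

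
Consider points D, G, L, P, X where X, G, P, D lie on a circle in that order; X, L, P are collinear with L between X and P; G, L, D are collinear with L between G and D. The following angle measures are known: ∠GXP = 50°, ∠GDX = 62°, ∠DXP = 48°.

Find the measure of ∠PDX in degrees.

∠PDX = 112°

1. ∠GPX = 62°  [same arc XG]
2. ∠PGX = 68°  [△XGP]
3. ∠PDX = 112°  [cyclic XGPD, opposite ∠G+∠D]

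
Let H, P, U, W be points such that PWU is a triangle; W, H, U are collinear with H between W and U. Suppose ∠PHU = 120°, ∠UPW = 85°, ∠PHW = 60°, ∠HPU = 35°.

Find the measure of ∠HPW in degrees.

1. ∠HUP = 25°  [△PHU]
2. ∠PUW = 25°  [H on ray UW]
3. ∠PWU = 70°  [△PWU]
4. ∠HWP = 70°  [H on ray WU]
5. ∠HPW = 50°  [△PWH]

∠HPW = 50°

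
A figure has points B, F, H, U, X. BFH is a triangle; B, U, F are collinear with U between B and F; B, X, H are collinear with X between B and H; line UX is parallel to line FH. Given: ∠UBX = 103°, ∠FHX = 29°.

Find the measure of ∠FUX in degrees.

1. ∠FBH = 103°  [U on BF, X on BH]
2. ∠BHF = 29°  [X on ray HB]
3. ∠BFH = 48°  [△BFH]
4. ∠BUX = 48°  [UX∥FH, corresponding at U]
5. ∠FUX = 132°  [linear pair at U on BF]

∠FUX = 132°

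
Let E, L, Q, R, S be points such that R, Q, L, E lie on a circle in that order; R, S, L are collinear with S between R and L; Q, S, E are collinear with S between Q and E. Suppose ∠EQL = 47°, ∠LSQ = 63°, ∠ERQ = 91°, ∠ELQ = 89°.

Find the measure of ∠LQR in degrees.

∠LQR = 66°

1. ∠LEQ = 44°  [△QLE]
2. ∠QLR = 70°  [△QSL]
3. ∠LRQ = 44°  [same arc QL]
4. ∠LQR = 66°  [△RQL]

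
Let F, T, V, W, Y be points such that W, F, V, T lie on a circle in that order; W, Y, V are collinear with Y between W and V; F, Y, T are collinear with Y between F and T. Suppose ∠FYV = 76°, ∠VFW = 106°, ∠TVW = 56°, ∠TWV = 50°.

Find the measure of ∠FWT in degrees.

1. ∠TYW = 76°  [vertical angles at Y]
2. ∠TFW = 56°  [same arc WT]
3. ∠FTW = 54°  [△WYT]
4. ∠FWT = 70°  [△WFT]

∠FWT = 70°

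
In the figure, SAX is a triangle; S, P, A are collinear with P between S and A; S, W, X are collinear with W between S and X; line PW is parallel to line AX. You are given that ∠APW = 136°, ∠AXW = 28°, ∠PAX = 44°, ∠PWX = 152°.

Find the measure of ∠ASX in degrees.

∠ASX = 108°

1. ∠AXS = 28°  [W on ray XS]
2. ∠SAX = 44°  [P on ray AS]
3. ∠ASX = 108°  [△SAX]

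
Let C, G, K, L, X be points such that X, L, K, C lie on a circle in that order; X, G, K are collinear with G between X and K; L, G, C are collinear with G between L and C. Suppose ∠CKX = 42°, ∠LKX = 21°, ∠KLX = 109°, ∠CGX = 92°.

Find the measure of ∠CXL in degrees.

1. ∠CLX = 42°  [same arc XC]
2. ∠LCX = 21°  [same arc XL]
3. ∠CXL = 117°  [△XLC]

∠CXL = 117°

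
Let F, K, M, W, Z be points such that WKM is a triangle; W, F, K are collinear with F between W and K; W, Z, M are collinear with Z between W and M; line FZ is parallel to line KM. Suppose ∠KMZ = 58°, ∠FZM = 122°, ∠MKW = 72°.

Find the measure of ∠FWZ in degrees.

1. ∠FZW = 58°  [linear pair at Z on WM]
2. ∠WFZ = 72°  [FZ∥KM, corresponding at F]
3. ∠FWZ = 50°  [△WFZ]

∠FWZ = 50°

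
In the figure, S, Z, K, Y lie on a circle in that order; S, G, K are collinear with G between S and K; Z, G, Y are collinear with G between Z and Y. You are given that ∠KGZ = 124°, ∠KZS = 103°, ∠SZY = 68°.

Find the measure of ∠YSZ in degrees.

∠YSZ = 91°

1. ∠SGY = 124°  [vertical angles at G]
2. ∠KYS = 77°  [cyclic SZKY, opposite ∠Z+∠Y]
3. ∠SKY = 68°  [same arc SY]
4. ∠KSY = 35°  [△SKY]
5. ∠SYZ = 21°  [△SGY]
6. ∠YSZ = 91°  [△SZY]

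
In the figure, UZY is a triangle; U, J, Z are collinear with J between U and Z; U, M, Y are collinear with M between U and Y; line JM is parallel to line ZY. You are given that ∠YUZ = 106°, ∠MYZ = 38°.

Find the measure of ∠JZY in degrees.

∠JZY = 36°

1. ∠UYZ = 38°  [M on ray YU]
2. ∠UZY = 36°  [△UZY]
3. ∠JZY = 36°  [J on ray ZU]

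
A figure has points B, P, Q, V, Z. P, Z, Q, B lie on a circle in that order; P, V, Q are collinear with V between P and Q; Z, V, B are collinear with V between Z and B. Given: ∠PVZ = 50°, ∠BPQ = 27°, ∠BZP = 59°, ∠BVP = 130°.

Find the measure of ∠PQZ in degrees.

1. ∠QVZ = 130°  [linear pair at V on PQ]
2. ∠BZQ = 27°  [same arc QB]
3. ∠PQZ = 23°  [△ZVQ]

∠PQZ = 23°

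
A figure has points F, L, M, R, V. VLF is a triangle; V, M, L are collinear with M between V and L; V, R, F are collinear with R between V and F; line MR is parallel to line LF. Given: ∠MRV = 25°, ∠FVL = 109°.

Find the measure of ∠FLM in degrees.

1. ∠LFV = 25°  [MR∥LF, corresponding at R]
2. ∠FLV = 46°  [△VLF]
3. ∠FLM = 46°  [M on ray LV]

∠FLM = 46°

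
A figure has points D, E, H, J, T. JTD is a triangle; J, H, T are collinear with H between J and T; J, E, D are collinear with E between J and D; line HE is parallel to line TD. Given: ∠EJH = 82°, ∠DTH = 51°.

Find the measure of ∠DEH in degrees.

1. ∠DJT = 82°  [H on JT, E on JD]
2. ∠DTJ = 51°  [H on ray TJ]
3. ∠JDT = 47°  [△JTD]
4. ∠HEJ = 47°  [HE∥TD, corresponding at E]
5. ∠DEH = 133°  [linear pair at E on JD]

∠DEH = 133°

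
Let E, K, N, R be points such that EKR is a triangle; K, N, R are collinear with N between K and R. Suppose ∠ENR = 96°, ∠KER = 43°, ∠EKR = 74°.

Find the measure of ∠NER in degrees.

∠NER = 21°

1. ∠ERK = 63°  [△EKR]
2. ∠ERN = 63°  [N on ray RK]
3. ∠NER = 21°  [△ENR]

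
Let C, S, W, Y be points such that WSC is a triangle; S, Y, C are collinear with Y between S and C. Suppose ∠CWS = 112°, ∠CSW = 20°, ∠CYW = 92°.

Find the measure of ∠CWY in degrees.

∠CWY = 40°

1. ∠SCW = 48°  [△WSC]
2. ∠WCY = 48°  [Y on ray CS]
3. ∠CWY = 40°  [△WYC]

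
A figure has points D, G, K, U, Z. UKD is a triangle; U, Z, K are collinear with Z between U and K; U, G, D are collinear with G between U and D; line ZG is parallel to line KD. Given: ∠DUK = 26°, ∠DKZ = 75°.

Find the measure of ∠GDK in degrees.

∠GDK = 79°

1. ∠DKU = 75°  [Z on ray KU]
2. ∠KDU = 79°  [△UKD]
3. ∠GDK = 79°  [G on ray DU]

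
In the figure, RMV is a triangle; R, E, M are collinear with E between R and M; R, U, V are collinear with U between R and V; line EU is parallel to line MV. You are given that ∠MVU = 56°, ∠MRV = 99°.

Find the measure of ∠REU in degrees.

1. ∠MVR = 56°  [U on ray VR]
2. ∠RMV = 25°  [△RMV]
3. ∠REU = 25°  [EU∥MV, corresponding at E]

∠REU = 25°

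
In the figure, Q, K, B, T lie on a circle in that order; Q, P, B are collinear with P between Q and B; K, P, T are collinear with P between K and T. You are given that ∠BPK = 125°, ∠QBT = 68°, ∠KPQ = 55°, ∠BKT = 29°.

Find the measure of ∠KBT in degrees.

∠KBT = 94°

1. ∠QPT = 125°  [vertical angles at P]
2. ∠QKT = 68°  [same arc QT]
3. ∠BQT = 29°  [same arc BT]
4. ∠KTQ = 26°  [△QPT]
5. ∠KQT = 86°  [△QKT]
6. ∠KBT = 94°  [cyclic QKBT, opposite ∠Q+∠B]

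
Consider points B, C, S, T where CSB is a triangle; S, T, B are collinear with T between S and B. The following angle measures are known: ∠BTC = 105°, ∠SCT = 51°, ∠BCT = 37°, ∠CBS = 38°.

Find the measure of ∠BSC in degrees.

∠BSC = 54°

1. ∠CTS = 75°  [linear pair at T on SB]
2. ∠CST = 54°  [△CST]
3. ∠BSC = 54°  [T on ray SB]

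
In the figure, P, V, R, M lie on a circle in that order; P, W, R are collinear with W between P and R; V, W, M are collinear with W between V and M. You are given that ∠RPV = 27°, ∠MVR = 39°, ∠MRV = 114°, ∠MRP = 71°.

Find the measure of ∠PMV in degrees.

1. ∠MPV = 66°  [cyclic PVRM, opposite ∠P+∠R]
2. ∠MVP = 71°  [same arc PM]
3. ∠PMV = 43°  [△PVM]

∠PMV = 43°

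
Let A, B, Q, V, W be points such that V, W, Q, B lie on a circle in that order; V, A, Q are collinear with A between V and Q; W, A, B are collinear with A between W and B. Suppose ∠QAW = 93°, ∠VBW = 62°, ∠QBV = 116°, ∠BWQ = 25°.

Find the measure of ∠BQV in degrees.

∠BQV = 39°

1. ∠BAV = 93°  [vertical angles at A]
2. ∠BVQ = 25°  [△VAB]
3. ∠BQV = 39°  [△VQB]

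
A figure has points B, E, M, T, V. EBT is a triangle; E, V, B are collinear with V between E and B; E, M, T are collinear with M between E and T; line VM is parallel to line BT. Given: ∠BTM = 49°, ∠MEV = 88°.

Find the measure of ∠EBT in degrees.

1. ∠BTE = 49°  [M on ray TE]
2. ∠BET = 88°  [V on EB, M on ET]
3. ∠EBT = 43°  [△EBT]

∠EBT = 43°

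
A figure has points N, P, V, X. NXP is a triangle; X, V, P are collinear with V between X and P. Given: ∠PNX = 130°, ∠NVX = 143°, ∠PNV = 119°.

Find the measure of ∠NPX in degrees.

∠NPX = 24°

1. ∠NVP = 37°  [linear pair at V on XP]
2. ∠NPV = 24°  [△NVP]
3. ∠NPX = 24°  [V on ray PX]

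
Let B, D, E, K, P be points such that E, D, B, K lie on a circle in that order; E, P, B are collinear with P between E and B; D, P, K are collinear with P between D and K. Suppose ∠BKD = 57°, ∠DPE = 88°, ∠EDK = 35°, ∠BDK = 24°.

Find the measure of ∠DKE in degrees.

1. ∠BPK = 88°  [vertical angles at P]
2. ∠BEK = 24°  [same arc BK]
3. ∠EPK = 92°  [linear pair at P on EB]
4. ∠DKE = 64°  [△EPK]

∠DKE = 64°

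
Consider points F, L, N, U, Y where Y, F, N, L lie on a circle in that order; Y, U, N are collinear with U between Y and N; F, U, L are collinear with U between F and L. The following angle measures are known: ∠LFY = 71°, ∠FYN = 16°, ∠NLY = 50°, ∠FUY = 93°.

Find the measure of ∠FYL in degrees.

1. ∠NFY = 130°  [cyclic YFNL, opposite ∠F+∠L]
2. ∠FNY = 34°  [△YFN]
3. ∠FLY = 34°  [same arc YF]
4. ∠FYL = 75°  [△YFL]

∠FYL = 75°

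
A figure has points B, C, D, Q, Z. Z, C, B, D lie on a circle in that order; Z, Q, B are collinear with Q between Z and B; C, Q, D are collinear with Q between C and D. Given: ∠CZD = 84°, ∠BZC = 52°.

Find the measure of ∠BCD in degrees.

∠BCD = 32°

1. ∠CBD = 96°  [cyclic ZCBD, opposite ∠Z+∠B]
2. ∠BDC = 52°  [same arc CB]
3. ∠BCD = 32°  [△CBD]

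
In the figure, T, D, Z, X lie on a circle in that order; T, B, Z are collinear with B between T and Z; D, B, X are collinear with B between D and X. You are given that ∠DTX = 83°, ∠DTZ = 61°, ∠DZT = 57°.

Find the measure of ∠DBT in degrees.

1. ∠DXT = 57°  [same arc TD]
2. ∠TDX = 40°  [△TDX]
3. ∠DBT = 79°  [△TBD]

∠DBT = 79°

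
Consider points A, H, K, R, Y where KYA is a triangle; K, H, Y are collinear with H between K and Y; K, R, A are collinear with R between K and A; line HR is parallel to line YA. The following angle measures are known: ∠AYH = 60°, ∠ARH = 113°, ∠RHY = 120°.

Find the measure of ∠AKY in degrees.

1. ∠HRK = 67°  [linear pair at R on KA]
2. ∠KHR = 60°  [linear pair at H on KY]
3. ∠HKR = 53°  [△KHR]
4. ∠AKY = 53°  [H on KY, R on KA]

∠AKY = 53°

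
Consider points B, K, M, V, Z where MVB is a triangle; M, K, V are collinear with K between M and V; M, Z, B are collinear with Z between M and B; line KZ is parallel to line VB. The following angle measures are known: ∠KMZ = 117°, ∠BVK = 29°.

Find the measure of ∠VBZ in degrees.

1. ∠BMV = 117°  [K on MV, Z on MB]
2. ∠BVM = 29°  [K on ray VM]
3. ∠MBV = 34°  [△MVB]
4. ∠VBZ = 34°  [Z on ray BM]

∠VBZ = 34°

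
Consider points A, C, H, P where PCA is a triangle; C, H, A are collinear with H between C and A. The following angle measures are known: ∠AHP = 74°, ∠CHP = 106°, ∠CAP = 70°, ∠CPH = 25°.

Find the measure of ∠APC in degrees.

∠APC = 61°

1. ∠HCP = 49°  [△PCH]
2. ∠ACP = 49°  [H on ray CA]
3. ∠APC = 61°  [△PCA]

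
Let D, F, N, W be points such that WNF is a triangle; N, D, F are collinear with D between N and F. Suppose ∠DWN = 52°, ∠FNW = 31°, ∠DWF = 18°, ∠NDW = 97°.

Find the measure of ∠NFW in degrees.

∠NFW = 79°

1. ∠FDW = 83°  [linear pair at D on NF]
2. ∠DFW = 79°  [△WDF]
3. ∠NFW = 79°  [D on ray FN]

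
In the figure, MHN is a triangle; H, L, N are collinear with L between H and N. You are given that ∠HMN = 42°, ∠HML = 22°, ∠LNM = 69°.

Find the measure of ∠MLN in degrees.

∠MLN = 91°

1. ∠HNM = 69°  [L on ray NH]
2. ∠MHN = 69°  [△MHN]
3. ∠LHM = 69°  [L on ray HN]
4. ∠HLM = 89°  [△MHL]
5. ∠MLN = 91°  [linear pair at L on HN]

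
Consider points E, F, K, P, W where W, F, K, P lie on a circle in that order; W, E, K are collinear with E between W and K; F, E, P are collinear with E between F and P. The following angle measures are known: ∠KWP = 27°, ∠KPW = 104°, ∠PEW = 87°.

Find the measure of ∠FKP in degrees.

1. ∠KFP = 27°  [same arc KP]
2. ∠PKW = 49°  [△WKP]
3. ∠KEP = 93°  [linear pair at E on WK]
4. ∠FPK = 38°  [△KEP]
5. ∠FKP = 115°  [△FKP]

∠FKP = 115°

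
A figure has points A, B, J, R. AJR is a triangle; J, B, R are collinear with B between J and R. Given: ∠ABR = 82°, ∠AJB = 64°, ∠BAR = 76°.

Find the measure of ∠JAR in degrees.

∠JAR = 94°

1. ∠ARB = 22°  [△ABR]
2. ∠AJR = 64°  [B on ray JR]
3. ∠ARJ = 22°  [B on ray RJ]
4. ∠JAR = 94°  [△AJR]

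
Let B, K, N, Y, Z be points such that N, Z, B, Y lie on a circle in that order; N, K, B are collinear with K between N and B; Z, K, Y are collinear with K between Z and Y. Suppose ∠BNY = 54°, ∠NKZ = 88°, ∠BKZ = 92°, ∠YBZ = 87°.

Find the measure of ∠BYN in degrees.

∠BYN = 73°

1. ∠BZY = 54°  [same arc BY]
2. ∠BKY = 88°  [vertical angles at K]
3. ∠BYZ = 39°  [△ZBY]
4. ∠NBY = 53°  [△BKY]
5. ∠BYN = 73°  [△NBY]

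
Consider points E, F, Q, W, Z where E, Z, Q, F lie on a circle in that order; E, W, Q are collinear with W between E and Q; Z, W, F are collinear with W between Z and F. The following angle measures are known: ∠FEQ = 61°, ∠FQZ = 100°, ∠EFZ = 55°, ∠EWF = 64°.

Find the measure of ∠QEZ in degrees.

1. ∠FZQ = 61°  [same arc QF]
2. ∠QFZ = 19°  [△ZQF]
3. ∠QEZ = 19°  [same arc ZQ]

∠QEZ = 19°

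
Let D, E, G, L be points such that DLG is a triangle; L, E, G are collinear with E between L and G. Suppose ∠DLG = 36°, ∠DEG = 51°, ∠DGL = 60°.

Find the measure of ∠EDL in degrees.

1. ∠DLE = 36°  [E on ray LG]
2. ∠DEL = 129°  [linear pair at E on LG]
3. ∠EDL = 15°  [△DLE]

∠EDL = 15°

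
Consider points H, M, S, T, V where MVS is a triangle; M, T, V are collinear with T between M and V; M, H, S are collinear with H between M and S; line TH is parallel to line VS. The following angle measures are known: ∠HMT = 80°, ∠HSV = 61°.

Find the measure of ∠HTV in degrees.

∠HTV = 141°

1. ∠SMV = 80°  [T on MV, H on MS]
2. ∠MSV = 61°  [H on ray SM]
3. ∠MVS = 39°  [△MVS]
4. ∠HTM = 39°  [TH∥VS, corresponding at T]
5. ∠HTV = 141°  [linear pair at T on MV]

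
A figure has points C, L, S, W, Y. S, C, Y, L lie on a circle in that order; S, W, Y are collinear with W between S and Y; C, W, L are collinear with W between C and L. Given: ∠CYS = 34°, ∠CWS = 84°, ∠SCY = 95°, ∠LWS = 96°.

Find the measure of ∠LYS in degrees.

1. ∠CSY = 51°  [△SCY]
2. ∠LWY = 84°  [vertical angles at W]
3. ∠CLY = 51°  [same arc CY]
4. ∠LYS = 45°  [△YWL]

∠LYS = 45°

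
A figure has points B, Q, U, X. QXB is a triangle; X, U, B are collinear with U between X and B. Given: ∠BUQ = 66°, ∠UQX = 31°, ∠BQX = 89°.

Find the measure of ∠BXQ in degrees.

∠BXQ = 35°

1. ∠QUX = 114°  [linear pair at U on XB]
2. ∠QXU = 35°  [△QXU]
3. ∠BXQ = 35°  [U on ray XB]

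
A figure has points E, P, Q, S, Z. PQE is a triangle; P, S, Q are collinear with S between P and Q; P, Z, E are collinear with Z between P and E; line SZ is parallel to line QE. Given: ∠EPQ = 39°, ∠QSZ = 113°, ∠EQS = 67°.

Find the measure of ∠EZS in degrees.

∠EZS = 106°

1. ∠SPZ = 39°  [S on PQ, Z on PE]
2. ∠PSZ = 67°  [linear pair at S on PQ]
3. ∠PZS = 74°  [△PSZ]
4. ∠EZS = 106°  [linear pair at Z on PE]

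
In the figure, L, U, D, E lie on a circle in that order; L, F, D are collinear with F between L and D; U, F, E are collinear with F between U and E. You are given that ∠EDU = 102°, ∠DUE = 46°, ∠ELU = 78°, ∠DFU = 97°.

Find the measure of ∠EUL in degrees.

1. ∠DEU = 32°  [△UDE]
2. ∠LFU = 83°  [linear pair at F on LD]
3. ∠DLU = 32°  [same arc UD]
4. ∠EUL = 65°  [△LFU]

∠EUL = 65°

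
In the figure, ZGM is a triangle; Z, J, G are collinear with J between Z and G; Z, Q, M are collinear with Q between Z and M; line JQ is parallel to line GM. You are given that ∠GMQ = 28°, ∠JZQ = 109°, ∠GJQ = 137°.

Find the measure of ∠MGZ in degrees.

1. ∠GMZ = 28°  [Q on ray MZ]
2. ∠GZM = 109°  [J on ZG, Q on ZM]
3. ∠MGZ = 43°  [△ZGM]

∠MGZ = 43°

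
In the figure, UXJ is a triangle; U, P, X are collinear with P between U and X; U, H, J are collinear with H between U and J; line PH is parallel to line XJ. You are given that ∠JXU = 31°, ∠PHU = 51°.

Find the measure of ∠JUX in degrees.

∠JUX = 98°

1. ∠HPU = 31°  [PH∥XJ, corresponding at P]
2. ∠HUP = 98°  [△UPH]
3. ∠JUX = 98°  [P on UX, H on UJ]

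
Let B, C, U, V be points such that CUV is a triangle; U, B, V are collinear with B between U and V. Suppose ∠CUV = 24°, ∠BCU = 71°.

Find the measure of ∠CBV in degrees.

∠CBV = 95°

1. ∠BUC = 24°  [B on ray UV]
2. ∠CBU = 85°  [△CUB]
3. ∠CBV = 95°  [linear pair at B on UV]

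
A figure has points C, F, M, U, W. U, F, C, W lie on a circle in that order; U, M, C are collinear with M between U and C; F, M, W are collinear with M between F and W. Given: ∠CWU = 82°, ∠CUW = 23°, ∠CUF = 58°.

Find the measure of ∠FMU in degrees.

∠FMU = 47°

1. ∠UCW = 75°  [△UCW]
2. ∠UFW = 75°  [same arc UW]
3. ∠FMU = 47°  [△UMF]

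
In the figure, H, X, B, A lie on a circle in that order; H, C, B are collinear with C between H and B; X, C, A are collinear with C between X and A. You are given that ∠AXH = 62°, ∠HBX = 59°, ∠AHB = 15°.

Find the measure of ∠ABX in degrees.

∠ABX = 121°

1. ∠HAX = 59°  [same arc HX]
2. ∠AHX = 59°  [△HXA]
3. ∠ABX = 121°  [cyclic HXBA, opposite ∠H+∠B]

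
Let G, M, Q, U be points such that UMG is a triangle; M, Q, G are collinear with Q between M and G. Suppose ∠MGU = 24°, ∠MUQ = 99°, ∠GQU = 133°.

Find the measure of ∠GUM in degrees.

∠GUM = 122°

1. ∠MQU = 47°  [linear pair at Q on MG]
2. ∠QMU = 34°  [△UMQ]
3. ∠GMU = 34°  [Q on ray MG]
4. ∠GUM = 122°  [△UMG]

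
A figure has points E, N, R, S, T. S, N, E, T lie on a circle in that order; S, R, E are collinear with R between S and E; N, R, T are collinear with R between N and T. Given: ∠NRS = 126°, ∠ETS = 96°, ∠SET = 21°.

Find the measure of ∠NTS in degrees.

∠NTS = 63°

1. ∠ERT = 126°  [vertical angles at R]
2. ∠EST = 63°  [△SET]
3. ∠SRT = 54°  [linear pair at R on SE]
4. ∠NTS = 63°  [△SRT]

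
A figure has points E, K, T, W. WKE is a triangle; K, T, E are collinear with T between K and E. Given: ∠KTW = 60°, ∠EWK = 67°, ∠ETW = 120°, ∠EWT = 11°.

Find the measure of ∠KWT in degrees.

∠KWT = 56°

1. ∠TEW = 49°  [△WTE]
2. ∠KEW = 49°  [T on ray EK]
3. ∠EKW = 64°  [△WKE]
4. ∠TKW = 64°  [T on ray KE]
5. ∠KWT = 56°  [△WKT]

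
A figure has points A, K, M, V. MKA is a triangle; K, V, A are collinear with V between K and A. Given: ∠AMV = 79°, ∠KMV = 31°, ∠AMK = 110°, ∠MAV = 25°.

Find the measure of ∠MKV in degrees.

∠MKV = 45°

1. ∠AVM = 76°  [△MVA]
2. ∠KVM = 104°  [linear pair at V on KA]
3. ∠MKV = 45°  [△MKV]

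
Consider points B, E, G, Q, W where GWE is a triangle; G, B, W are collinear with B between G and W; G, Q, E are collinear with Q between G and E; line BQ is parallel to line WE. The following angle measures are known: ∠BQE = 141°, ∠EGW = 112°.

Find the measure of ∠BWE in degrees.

∠BWE = 29°

1. ∠BQG = 39°  [linear pair at Q on GE]
2. ∠BGQ = 112°  [B on GW, Q on GE]
3. ∠GBQ = 29°  [△GBQ]
4. ∠QBW = 151°  [linear pair at B on GW]
5. ∠BWE = 29°  [BQ∥WE, co-interior at W–B]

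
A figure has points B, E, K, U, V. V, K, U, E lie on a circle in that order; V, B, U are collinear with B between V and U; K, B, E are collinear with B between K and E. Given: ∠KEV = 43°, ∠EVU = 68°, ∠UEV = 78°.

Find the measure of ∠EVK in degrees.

1. ∠EUV = 34°  [△VUE]
2. ∠EKV = 34°  [same arc VE]
3. ∠EVK = 103°  [△VKE]

∠EVK = 103°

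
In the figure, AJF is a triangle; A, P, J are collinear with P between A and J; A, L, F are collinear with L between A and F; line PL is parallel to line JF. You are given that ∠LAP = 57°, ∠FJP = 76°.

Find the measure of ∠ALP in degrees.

∠ALP = 47°

1. ∠FAJ = 57°  [P on AJ, L on AF]
2. ∠AJF = 76°  [P on ray JA]
3. ∠AFJ = 47°  [△AJF]
4. ∠ALP = 47°  [PL∥JF, corresponding at L]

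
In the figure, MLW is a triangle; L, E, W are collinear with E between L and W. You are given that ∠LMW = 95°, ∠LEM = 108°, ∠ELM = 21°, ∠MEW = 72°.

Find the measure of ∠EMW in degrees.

1. ∠MLW = 21°  [E on ray LW]
2. ∠LWM = 64°  [△MLW]
3. ∠EWM = 64°  [E on ray WL]
4. ∠EMW = 44°  [△MEW]

∠EMW = 44°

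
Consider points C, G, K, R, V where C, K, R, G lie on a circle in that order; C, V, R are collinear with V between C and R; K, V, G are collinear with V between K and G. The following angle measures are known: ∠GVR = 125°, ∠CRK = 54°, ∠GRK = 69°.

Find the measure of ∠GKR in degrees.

1. ∠CVK = 125°  [vertical angles at V]
2. ∠KVR = 55°  [linear pair at V on CR]
3. ∠GKR = 71°  [△KVR]

∠GKR = 71°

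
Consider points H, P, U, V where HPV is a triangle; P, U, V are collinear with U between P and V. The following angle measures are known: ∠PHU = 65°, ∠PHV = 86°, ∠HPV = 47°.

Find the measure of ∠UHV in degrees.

∠UHV = 21°

1. ∠HVP = 47°  [△HPV]
2. ∠HPU = 47°  [U on ray PV]
3. ∠HVU = 47°  [U on ray VP]
4. ∠HUP = 68°  [△HPU]
5. ∠HUV = 112°  [linear pair at U on PV]
6. ∠UHV = 21°  [△HUV]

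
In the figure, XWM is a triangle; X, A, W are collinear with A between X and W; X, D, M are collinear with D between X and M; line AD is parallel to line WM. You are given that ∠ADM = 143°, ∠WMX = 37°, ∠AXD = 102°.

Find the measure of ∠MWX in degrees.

1. ∠ADX = 37°  [linear pair at D on XM]
2. ∠DAX = 41°  [△XAD]
3. ∠MWX = 41°  [AD∥WM, corresponding at A]

∠MWX = 41°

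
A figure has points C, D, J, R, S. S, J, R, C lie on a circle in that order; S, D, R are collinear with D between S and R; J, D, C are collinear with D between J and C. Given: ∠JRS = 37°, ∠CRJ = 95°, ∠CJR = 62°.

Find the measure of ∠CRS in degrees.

∠CRS = 58°

1. ∠JCS = 37°  [same arc SJ]
2. ∠CSJ = 85°  [cyclic SJRC, opposite ∠S+∠R]
3. ∠CJS = 58°  [△SJC]
4. ∠CRS = 58°  [same arc SC]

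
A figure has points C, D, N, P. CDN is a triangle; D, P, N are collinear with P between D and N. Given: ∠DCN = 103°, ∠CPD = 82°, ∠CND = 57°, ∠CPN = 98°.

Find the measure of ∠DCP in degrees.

1. ∠CDN = 20°  [△CDN]
2. ∠CDP = 20°  [P on ray DN]
3. ∠DCP = 78°  [△CDP]

∠DCP = 78°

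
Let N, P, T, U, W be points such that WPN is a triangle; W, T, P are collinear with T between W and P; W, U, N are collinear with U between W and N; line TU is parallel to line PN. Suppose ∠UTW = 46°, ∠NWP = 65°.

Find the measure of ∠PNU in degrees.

1. ∠NPW = 46°  [TU∥PN, corresponding at T]
2. ∠PNW = 69°  [△WPN]
3. ∠PNU = 69°  [U on ray NW]

∠PNU = 69°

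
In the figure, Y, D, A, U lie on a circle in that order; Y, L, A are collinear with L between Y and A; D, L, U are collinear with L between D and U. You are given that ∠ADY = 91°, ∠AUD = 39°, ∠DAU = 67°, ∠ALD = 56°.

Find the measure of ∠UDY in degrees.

∠UDY = 17°

1. ∠AYD = 39°  [same arc DA]
2. ∠DLY = 124°  [linear pair at L on YA]
3. ∠UDY = 17°  [△YLD]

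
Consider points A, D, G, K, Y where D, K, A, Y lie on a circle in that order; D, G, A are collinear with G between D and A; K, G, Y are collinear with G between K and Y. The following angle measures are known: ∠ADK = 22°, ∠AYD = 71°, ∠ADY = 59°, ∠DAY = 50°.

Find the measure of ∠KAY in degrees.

1. ∠AYK = 22°  [same arc KA]
2. ∠AKY = 59°  [same arc AY]
3. ∠KAY = 99°  [△KAY]

∠KAY = 99°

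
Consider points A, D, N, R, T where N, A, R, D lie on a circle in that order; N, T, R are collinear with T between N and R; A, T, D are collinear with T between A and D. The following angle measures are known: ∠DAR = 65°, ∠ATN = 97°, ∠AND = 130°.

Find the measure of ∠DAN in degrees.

1. ∠DNR = 65°  [same arc RD]
2. ∠DTR = 97°  [vertical angles at T]
3. ∠DTN = 83°  [linear pair at T on NR]
4. ∠ADN = 32°  [△NTD]
5. ∠DAN = 18°  [△NAD]

∠DAN = 18°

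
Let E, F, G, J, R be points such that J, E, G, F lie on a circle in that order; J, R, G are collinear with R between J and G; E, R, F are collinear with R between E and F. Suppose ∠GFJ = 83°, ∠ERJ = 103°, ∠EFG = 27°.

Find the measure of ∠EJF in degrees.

∠EJF = 74°

1. ∠GEJ = 97°  [cyclic JEGF, opposite ∠E+∠F]
2. ∠EJG = 27°  [same arc EG]
3. ∠EGJ = 56°  [△JEG]
4. ∠FEJ = 50°  [△JRE]
5. ∠EFJ = 56°  [same arc JE]
6. ∠EJF = 74°  [△JEF]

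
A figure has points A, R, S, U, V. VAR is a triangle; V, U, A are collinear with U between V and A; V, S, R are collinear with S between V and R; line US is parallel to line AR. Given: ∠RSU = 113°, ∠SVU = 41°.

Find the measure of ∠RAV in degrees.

1. ∠USV = 67°  [linear pair at S on VR]
2. ∠SUV = 72°  [△VUS]
3. ∠RAV = 72°  [US∥AR, corresponding at U]

∠RAV = 72°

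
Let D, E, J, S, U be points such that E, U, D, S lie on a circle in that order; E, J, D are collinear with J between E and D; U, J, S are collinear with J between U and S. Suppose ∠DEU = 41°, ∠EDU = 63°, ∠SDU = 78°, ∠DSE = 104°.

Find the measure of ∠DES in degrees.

∠DES = 61°

1. ∠DSU = 41°  [same arc UD]
2. ∠DUS = 61°  [△UDS]
3. ∠DES = 61°  [same arc DS]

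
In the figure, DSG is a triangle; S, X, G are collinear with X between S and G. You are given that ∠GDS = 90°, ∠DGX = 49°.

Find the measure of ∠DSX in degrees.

1. ∠DGS = 49°  [X on ray GS]
2. ∠DSG = 41°  [△DSG]
3. ∠DSX = 41°  [X on ray SG]

∠DSX = 41°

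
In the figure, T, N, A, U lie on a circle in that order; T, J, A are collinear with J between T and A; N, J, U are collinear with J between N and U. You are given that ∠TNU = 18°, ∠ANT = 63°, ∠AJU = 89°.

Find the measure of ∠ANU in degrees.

1. ∠TAU = 18°  [same arc TU]
2. ∠AUT = 117°  [cyclic TNAU, opposite ∠N+∠U]
3. ∠ATU = 45°  [△TAU]
4. ∠ANU = 45°  [same arc AU]

∠ANU = 45°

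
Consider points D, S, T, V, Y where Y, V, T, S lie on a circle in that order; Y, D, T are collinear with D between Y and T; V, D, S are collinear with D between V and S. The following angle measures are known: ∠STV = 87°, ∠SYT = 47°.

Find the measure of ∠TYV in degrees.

∠TYV = 46°

1. ∠SVT = 47°  [same arc TS]
2. ∠TSV = 46°  [△VTS]
3. ∠TYV = 46°  [same arc VT]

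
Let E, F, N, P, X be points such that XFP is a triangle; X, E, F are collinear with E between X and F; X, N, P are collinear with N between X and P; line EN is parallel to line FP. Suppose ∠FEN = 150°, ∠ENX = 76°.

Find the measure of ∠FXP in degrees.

1. ∠NEX = 30°  [linear pair at E on XF]
2. ∠EXN = 74°  [△XEN]
3. ∠FXP = 74°  [E on XF, N on XP]

∠FXP = 74°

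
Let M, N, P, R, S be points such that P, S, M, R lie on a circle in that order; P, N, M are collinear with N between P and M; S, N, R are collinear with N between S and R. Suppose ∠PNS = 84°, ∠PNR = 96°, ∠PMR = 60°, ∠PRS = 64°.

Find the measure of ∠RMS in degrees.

∠RMS = 124°

1. ∠MNR = 84°  [vertical angles at N]
2. ∠MNS = 96°  [linear pair at N on PM]
3. ∠MRS = 36°  [△MNR]
4. ∠PMS = 64°  [same arc PS]
5. ∠MSR = 20°  [△SNM]
6. ∠RMS = 124°  [△SMR]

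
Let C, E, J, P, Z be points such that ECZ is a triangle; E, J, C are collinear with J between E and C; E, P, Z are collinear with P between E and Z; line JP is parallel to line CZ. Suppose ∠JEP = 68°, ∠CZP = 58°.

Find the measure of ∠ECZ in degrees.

1. ∠CEZ = 68°  [J on EC, P on EZ]
2. ∠CZE = 58°  [P on ray ZE]
3. ∠ECZ = 54°  [△ECZ]

∠ECZ = 54°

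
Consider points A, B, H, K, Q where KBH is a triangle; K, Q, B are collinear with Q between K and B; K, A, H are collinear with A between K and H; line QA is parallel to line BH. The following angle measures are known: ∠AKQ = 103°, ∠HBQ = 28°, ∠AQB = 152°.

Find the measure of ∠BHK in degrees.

∠BHK = 49°

1. ∠BKH = 103°  [Q on KB, A on KH]
2. ∠HBK = 28°  [Q on ray BK]
3. ∠BHK = 49°  [△KBH]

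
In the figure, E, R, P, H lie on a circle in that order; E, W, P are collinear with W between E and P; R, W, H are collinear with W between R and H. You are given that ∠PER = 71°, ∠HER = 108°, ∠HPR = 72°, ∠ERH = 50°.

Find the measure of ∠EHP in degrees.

1. ∠PHR = 71°  [same arc RP]
2. ∠HRP = 37°  [△RPH]
3. ∠EPH = 50°  [same arc EH]
4. ∠HEP = 37°  [same arc PH]
5. ∠EHP = 93°  [△EPH]

∠EHP = 93°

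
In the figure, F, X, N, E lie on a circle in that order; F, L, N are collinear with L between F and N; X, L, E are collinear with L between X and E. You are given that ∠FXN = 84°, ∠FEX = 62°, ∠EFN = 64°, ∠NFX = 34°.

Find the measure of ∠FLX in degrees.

∠FLX = 126°

1. ∠FNX = 62°  [△FXN]
2. ∠EXN = 64°  [same arc NE]
3. ∠NLX = 54°  [△XLN]
4. ∠FLX = 126°  [linear pair at L on FN]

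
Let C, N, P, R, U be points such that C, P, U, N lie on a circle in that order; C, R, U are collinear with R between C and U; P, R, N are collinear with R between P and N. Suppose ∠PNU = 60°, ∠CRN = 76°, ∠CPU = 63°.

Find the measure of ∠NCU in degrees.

∠NCU = 47°

1. ∠NRU = 104°  [linear pair at R on CU]
2. ∠CNU = 117°  [cyclic CPUN, opposite ∠P+∠N]
3. ∠CUN = 16°  [△URN]
4. ∠NCU = 47°  [△CUN]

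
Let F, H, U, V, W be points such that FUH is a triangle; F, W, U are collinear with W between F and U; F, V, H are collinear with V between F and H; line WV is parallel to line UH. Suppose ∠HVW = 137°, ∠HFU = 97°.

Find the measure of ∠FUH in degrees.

∠FUH = 40°

1. ∠FVW = 43°  [linear pair at V on FH]
2. ∠VFW = 97°  [W on FU, V on FH]
3. ∠FWV = 40°  [△FWV]
4. ∠FUH = 40°  [WV∥UH, corresponding at W]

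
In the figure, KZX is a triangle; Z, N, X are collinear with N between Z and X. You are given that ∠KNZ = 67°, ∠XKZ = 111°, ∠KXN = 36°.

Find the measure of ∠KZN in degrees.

∠KZN = 33°

1. ∠KXZ = 36°  [N on ray XZ]
2. ∠KZX = 33°  [△KZX]
3. ∠KZN = 33°  [N on ray ZX]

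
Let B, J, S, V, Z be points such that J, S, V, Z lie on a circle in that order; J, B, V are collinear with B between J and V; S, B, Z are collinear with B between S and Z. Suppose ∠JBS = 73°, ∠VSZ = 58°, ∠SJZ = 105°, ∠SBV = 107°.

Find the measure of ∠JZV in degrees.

1. ∠VBZ = 73°  [vertical angles at B]
2. ∠VJZ = 58°  [same arc VZ]
3. ∠SVZ = 75°  [cyclic JSVZ, opposite ∠J+∠V]
4. ∠SZV = 47°  [△SVZ]
5. ∠JVZ = 60°  [△VBZ]
6. ∠JZV = 62°  [△JVZ]

∠JZV = 62°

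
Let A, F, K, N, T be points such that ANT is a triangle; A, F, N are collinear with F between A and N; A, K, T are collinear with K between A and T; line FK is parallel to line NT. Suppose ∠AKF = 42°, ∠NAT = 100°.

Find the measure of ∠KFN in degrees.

∠KFN = 142°

1. ∠ATN = 42°  [FK∥NT, corresponding at K]
2. ∠ANT = 38°  [△ANT]
3. ∠AFK = 38°  [FK∥NT, corresponding at F]
4. ∠KFN = 142°  [linear pair at F on AN]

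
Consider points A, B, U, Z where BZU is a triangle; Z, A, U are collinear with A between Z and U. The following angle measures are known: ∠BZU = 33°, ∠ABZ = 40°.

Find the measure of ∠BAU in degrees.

1. ∠AZB = 33°  [A on ray ZU]
2. ∠BAZ = 107°  [△BZA]
3. ∠BAU = 73°  [linear pair at A on ZU]

∠BAU = 73°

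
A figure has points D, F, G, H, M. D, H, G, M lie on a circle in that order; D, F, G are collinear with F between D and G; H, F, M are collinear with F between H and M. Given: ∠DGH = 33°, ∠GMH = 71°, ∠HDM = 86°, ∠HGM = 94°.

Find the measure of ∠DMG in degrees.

1. ∠GDH = 71°  [same arc HG]
2. ∠DHG = 76°  [△DHG]
3. ∠DMG = 104°  [cyclic DHGM, opposite ∠H+∠M]

∠DMG = 104°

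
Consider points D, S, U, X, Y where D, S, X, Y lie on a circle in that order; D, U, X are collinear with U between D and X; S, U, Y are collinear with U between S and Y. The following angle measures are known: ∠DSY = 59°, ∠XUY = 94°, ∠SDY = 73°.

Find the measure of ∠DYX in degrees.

1. ∠DXY = 59°  [same arc DY]
2. ∠DYS = 48°  [△DSY]
3. ∠DUY = 86°  [linear pair at U on DX]
4. ∠XDY = 46°  [△DUY]
5. ∠DYX = 75°  [△DXY]

∠DYX = 75°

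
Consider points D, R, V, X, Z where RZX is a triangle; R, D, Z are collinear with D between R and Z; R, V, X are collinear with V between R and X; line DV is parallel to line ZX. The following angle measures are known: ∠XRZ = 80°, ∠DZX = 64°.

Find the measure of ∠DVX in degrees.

∠DVX = 144°

1. ∠RZX = 64°  [D on ray ZR]
2. ∠RXZ = 36°  [△RZX]
3. ∠DVR = 36°  [DV∥ZX, corresponding at V]
4. ∠DVX = 144°  [linear pair at V on RX]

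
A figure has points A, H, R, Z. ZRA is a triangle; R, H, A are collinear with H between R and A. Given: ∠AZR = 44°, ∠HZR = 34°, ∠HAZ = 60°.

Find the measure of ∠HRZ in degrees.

1. ∠RAZ = 60°  [H on ray AR]
2. ∠ARZ = 76°  [△ZRA]
3. ∠HRZ = 76°  [H on ray RA]

∠HRZ = 76°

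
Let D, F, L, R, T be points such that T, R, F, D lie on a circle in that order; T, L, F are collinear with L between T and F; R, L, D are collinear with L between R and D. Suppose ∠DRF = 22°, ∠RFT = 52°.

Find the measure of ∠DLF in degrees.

1. ∠DTF = 22°  [same arc FD]
2. ∠RDT = 52°  [same arc TR]
3. ∠DLT = 106°  [△TLD]
4. ∠DLF = 74°  [linear pair at L on TF]

∠DLF = 74°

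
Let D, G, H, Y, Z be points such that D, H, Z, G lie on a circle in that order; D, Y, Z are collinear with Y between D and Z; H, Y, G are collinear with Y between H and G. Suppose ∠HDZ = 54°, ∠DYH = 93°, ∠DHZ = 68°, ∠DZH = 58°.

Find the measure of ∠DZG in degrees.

∠DZG = 33°

1. ∠HGZ = 54°  [same arc HZ]
2. ∠GYZ = 93°  [vertical angles at Y]
3. ∠DZG = 33°  [△ZYG]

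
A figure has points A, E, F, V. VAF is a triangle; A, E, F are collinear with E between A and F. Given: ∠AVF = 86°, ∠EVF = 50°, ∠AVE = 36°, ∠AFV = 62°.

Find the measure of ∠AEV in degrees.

1. ∠FAV = 32°  [△VAF]
2. ∠EAV = 32°  [E on ray AF]
3. ∠AEV = 112°  [△VAE]

∠AEV = 112°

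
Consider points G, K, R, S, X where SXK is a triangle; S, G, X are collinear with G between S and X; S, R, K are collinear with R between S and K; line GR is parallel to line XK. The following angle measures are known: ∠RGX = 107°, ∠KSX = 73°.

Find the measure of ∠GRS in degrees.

1. ∠RGS = 73°  [linear pair at G on SX]
2. ∠GSR = 73°  [G on SX, R on SK]
3. ∠GRS = 34°  [△SGR]

∠GRS = 34°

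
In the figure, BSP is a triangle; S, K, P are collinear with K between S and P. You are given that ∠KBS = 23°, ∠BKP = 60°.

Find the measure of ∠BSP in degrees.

∠BSP = 37°

1. ∠BKS = 120°  [linear pair at K on SP]
2. ∠BSK = 37°  [△BSK]
3. ∠BSP = 37°  [K on ray SP]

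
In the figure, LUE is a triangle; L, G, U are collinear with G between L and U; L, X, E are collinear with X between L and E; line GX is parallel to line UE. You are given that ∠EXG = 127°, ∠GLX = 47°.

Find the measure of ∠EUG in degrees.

1. ∠GXL = 53°  [linear pair at X on LE]
2. ∠LGX = 80°  [△LGX]
3. ∠UGX = 100°  [linear pair at G on LU]
4. ∠EUG = 80°  [GX∥UE, co-interior at U–G]

∠EUG = 80°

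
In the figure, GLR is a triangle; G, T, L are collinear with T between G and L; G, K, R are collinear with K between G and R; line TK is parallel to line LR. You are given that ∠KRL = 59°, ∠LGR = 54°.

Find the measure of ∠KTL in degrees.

∠KTL = 113°

1. ∠GRL = 59°  [K on ray RG]
2. ∠GLR = 67°  [△GLR]
3. ∠GTK = 67°  [TK∥LR, corresponding at T]
4. ∠KTL = 113°  [linear pair at T on GL]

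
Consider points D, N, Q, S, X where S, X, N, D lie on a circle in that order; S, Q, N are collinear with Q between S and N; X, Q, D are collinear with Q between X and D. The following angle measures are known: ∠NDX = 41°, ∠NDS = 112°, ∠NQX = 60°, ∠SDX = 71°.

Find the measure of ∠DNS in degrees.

1. ∠DQS = 60°  [vertical angles at Q]
2. ∠DSN = 49°  [△SQD]
3. ∠DNS = 19°  [△SND]

∠DNS = 19°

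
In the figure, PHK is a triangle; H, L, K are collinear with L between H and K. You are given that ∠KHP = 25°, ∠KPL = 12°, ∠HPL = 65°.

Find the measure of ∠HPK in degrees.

1. ∠LHP = 25°  [L on ray HK]
2. ∠HLP = 90°  [△PHL]
3. ∠KLP = 90°  [linear pair at L on HK]
4. ∠LKP = 78°  [△PLK]
5. ∠HKP = 78°  [L on ray KH]
6. ∠HPK = 77°  [△PHK]

∠HPK = 77°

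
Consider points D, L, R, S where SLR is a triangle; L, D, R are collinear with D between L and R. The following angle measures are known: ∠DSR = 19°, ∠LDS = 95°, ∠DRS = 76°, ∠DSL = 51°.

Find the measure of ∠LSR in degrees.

1. ∠DLS = 34°  [△SLD]
2. ∠LRS = 76°  [D on ray RL]
3. ∠RLS = 34°  [D on ray LR]
4. ∠LSR = 70°  [△SLR]

∠LSR = 70°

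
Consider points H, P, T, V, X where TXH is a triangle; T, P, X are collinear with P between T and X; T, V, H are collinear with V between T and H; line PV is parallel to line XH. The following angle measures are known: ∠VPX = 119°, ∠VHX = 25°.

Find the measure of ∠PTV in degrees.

1. ∠TPV = 61°  [linear pair at P on TX]
2. ∠THX = 25°  [V on ray HT]
3. ∠HXT = 61°  [PV∥XH, corresponding at P]
4. ∠HTX = 94°  [△TXH]
5. ∠PTV = 94°  [P on TX, V on TH]

∠PTV = 94°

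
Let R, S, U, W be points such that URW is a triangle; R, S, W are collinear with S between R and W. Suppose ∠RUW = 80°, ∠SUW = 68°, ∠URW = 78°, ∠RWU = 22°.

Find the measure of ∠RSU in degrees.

1. ∠SWU = 22°  [S on ray WR]
2. ∠USW = 90°  [△USW]
3. ∠RSU = 90°  [linear pair at S on RW]

∠RSU = 90°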